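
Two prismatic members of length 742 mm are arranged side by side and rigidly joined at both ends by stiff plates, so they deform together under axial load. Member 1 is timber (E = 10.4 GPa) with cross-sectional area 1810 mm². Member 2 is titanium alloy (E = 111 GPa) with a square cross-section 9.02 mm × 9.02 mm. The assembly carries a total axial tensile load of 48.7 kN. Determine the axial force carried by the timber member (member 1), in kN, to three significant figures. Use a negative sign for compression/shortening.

32.9 kN

A_2 = 81.36 mm².
Equal strain + equilibrium ⇒ each member carries load in proportion to AE: A₁E₁ = 18820000 N, A₂E₂ = 9031000 N, ΣAE = 27860000 N.
F₁ = P·A₁E₁/ΣAE = 48700·18820000/27860000 = 32910 N.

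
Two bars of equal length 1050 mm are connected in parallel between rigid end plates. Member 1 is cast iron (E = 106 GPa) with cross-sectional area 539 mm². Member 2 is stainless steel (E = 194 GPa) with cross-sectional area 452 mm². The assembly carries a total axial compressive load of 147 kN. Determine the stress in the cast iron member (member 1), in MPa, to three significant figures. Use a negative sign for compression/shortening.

Equal strain + equilibrium ⇒ each member carries load in proportion to AE: A₁E₁ = 57130000 N, A₂E₂ = 87690000 N, ΣAE = 144800000 N.
σ₁ = P·E₁/ΣAE = -147000·106000/144800000 = -107.6 MPa.

-108 MPa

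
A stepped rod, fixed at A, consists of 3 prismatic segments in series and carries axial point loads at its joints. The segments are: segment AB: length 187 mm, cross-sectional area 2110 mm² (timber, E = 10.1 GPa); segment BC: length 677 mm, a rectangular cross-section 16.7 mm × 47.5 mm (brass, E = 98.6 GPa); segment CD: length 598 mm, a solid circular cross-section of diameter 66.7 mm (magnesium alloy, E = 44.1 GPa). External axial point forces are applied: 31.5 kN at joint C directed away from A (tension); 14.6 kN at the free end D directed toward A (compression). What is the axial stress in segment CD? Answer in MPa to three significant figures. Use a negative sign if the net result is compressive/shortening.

Internal axial forces (sectioning from the free end, tension +): N_CD = -14.6 kN, N_BC = 16.9 kN, N_AB = 16.9 kN.
A_CD = 3494 mm².
σ_CD = N_CD/A_CD = -14600/3494 = -4.178 MPa.

-4.18 MPa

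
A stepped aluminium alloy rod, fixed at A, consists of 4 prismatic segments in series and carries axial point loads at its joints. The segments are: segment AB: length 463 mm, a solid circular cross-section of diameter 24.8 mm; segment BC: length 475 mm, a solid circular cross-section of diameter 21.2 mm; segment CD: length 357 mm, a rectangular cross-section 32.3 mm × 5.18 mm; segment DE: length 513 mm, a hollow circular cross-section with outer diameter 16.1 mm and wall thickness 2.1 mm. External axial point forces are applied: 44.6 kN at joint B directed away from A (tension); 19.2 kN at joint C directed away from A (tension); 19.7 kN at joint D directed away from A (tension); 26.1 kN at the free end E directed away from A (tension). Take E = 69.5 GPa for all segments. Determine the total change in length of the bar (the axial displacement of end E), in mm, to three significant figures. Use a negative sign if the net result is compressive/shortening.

Internal axial forces (sectioning from the free end, tension +): N_DE = 26.1 kN, N_CD = 45.8 kN, N_BC = 65 kN, N_AB = 109.6 kN.
A_AB = 483.1 mm².
A_BC = 353 mm².
A_CD = 167.3 mm².
A_DE = 92.36 mm².
δ_AB = 109600·463/(483.1·69500) = 1.512 mm
δ_BC = 65000·475/(353·69500) = 1.259 mm
δ_CD = 45800·357/(167.3·69500) = 1.406 mm
δ_DE = 26100·513/(92.36·69500) = 2.086 mm
δ = Σδ_i = 6.262 mm.

6.26 mm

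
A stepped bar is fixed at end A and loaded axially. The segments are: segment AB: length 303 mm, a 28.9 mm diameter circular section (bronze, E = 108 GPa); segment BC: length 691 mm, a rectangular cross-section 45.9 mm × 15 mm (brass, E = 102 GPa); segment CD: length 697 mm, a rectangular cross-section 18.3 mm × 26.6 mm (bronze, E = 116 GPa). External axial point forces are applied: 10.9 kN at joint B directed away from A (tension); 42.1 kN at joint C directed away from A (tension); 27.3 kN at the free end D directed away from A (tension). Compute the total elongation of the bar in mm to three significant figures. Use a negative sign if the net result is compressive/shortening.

1.36 mm

Internal axial forces (sectioning from the free end, tension +): N_CD = 27.3 kN, N_BC = 69.4 kN, N_AB = 80.3 kN.
A_AB = 656 mm².
A_BC = 688.5 mm².
A_CD = 486.8 mm².
δ_AB = 80300·303/(656·108000) = 0.3434 mm
δ_BC = 69400·691/(688.5·102000) = 0.6829 mm
δ_CD = 27300·697/(486.8·116000) = 0.337 mm
δ = Σδ_i = 1.363 mm.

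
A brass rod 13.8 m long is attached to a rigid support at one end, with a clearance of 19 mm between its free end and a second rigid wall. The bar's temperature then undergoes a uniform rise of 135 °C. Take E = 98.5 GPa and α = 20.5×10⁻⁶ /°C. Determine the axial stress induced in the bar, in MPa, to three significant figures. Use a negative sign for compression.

-137 MPa

Free thermal expansion αLΔT = 20.5e-6 · 13800 · 135 = 38.19 mm.
The walls engage after the gap closes; constrained expansion = 38.19 − 19 = 19.19 mm.
The walls impose strain ε = −(19.19)/13800 = -1.3907e-03; σ = Eε = 98500 · -1.3907e-03 = -137 MPa.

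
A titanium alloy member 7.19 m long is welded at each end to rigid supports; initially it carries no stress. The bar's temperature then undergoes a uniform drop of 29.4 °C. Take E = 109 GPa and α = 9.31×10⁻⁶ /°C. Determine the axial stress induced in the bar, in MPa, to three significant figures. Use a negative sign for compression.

29.8 MPa

Free thermal expansion αLΔT = 9.31e-6 · 7190 · -29.4 = -1.968 mm.
The walls impose strain ε = −(-1.968)/7190 = 2.7371e-04; σ = Eε = 109000 · 2.7371e-04 = 29.83 MPa.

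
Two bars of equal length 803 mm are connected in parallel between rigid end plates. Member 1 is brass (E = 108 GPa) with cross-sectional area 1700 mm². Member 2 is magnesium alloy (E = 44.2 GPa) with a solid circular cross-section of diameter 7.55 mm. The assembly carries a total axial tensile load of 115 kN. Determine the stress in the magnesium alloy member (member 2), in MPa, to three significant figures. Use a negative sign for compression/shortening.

A_2 = 44.77 mm².
Equal strain + equilibrium ⇒ each member carries load in proportion to AE: A₁E₁ = 183600000 N, A₂E₂ = 1979000 N, ΣAE = 185600000 N.
σ₂ = P·E₂/ΣAE = 115000·44200/185600000 = 27.39 MPa.

27.4 MPa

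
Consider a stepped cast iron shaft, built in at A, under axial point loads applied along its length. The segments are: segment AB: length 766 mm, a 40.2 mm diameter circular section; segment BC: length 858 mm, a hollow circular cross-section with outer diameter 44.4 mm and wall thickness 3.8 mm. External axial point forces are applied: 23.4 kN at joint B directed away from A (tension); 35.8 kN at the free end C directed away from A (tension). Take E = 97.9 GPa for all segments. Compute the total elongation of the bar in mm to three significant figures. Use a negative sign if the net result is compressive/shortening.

Internal axial forces (sectioning from the free end, tension +): N_BC = 35.8 kN, N_AB = 59.2 kN.
A_AB = 1269 mm².
A_BC = 484.7 mm².
δ_AB = 59200·766/(1269·97900) = 0.3649 mm
δ_BC = 35800·858/(484.7·97900) = 0.6473 mm
δ = Σδ_i = 1.012 mm.

1.01 mm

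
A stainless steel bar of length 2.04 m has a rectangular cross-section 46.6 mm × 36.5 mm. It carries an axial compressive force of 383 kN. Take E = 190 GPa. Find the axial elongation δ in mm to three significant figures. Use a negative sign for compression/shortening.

-2.42 mm

A = 1701 mm².
δ_mech = NL/(AE) = -383000·2040/(1701·190000) = -2.418 mm.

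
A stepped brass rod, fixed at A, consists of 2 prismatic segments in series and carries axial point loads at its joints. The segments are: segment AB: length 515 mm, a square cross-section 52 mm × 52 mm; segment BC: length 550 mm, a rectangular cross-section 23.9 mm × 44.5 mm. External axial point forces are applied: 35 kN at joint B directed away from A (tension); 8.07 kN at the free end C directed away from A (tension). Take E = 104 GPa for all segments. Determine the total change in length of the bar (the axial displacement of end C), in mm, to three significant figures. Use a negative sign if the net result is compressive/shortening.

0.119 mm

Internal axial forces (sectioning from the free end, tension +): N_BC = 8.07 kN, N_AB = 43.07 kN.
A_AB = 2704 mm².
A_BC = 1064 mm².
δ_AB = 43070·515/(2704·104000) = 0.07888 mm
δ_BC = 8070·550/(1064·104000) = 0.04013 mm
δ = Σδ_i = 0.119 mm.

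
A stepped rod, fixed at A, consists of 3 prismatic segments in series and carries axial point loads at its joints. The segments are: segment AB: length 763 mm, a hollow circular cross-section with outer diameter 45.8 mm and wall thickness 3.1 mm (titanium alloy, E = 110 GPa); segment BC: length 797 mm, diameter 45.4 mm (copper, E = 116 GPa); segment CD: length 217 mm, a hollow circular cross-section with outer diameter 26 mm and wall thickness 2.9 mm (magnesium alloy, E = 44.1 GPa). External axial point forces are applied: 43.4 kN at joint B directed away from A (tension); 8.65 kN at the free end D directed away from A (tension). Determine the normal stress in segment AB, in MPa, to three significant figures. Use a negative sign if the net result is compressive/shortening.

125 MPa

Internal axial forces (sectioning from the free end, tension +): N_CD = 8.65 kN, N_BC = 8.65 kN, N_AB = 52.05 kN.
A_AB = 415.9 mm².
σ_AB = N_AB/A_AB = 52050/415.9 = 125.2 MPa.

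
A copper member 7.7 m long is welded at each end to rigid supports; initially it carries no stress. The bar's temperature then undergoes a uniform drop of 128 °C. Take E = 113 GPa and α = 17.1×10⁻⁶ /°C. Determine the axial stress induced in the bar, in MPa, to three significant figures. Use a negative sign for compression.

247 MPa

Free thermal expansion αLΔT = 17.1e-6 · 7700 · -128 = -16.85 mm.
The walls impose strain ε = −(-16.85)/7700 = 2.1888e-03; σ = Eε = 113000 · 2.1888e-03 = 247.3 MPa.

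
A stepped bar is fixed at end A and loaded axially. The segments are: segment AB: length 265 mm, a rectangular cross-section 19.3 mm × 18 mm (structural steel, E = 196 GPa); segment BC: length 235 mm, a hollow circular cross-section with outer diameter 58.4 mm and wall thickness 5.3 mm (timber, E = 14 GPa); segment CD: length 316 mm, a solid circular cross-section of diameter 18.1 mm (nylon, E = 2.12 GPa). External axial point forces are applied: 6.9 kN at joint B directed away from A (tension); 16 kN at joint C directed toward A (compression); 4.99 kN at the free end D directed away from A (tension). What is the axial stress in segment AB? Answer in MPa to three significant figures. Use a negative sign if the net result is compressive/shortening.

Internal axial forces (sectioning from the free end, tension +): N_CD = 4.99 kN, N_BC = -11.01 kN, N_AB = -4.11 kN.
A_AB = 347.4 mm².
σ_AB = N_AB/A_AB = -4110/347.4 = -11.83 MPa.

-11.8 MPa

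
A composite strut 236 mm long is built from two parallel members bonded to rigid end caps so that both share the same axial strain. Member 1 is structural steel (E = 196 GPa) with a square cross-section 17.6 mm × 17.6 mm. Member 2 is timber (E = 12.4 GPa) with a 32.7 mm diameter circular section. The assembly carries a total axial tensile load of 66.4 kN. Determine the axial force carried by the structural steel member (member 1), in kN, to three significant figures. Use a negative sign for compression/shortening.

A_1 = 309.8 mm².
A_2 = 839.8 mm².
Equal strain + equilibrium ⇒ each member carries load in proportion to AE: A₁E₁ = 60710000 N, A₂E₂ = 10410000 N, ΣAE = 71130000 N.
F₁ = P·A₁E₁/ΣAE = 66400·60710000/71130000 = 56680 N.

56.7 kN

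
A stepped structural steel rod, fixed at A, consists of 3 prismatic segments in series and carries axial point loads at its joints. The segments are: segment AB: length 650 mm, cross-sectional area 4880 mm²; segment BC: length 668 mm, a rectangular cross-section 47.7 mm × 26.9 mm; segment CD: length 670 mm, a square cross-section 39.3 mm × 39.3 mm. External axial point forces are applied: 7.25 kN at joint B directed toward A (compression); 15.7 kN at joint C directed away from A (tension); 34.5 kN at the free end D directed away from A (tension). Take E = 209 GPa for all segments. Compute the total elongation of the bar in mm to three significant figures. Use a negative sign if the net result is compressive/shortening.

Internal axial forces (sectioning from the free end, tension +): N_CD = 34.5 kN, N_BC = 50.2 kN, N_AB = 42.95 kN.
A_BC = 1283 mm².
A_CD = 1544 mm².
δ_AB = 42950·650/(4880·209000) = 0.02737 mm
δ_BC = 50200·668/(1283·209000) = 0.125 mm
δ_CD = 34500·670/(1544·209000) = 0.07161 mm
δ = Σδ_i = 0.224 mm.

0.224 mm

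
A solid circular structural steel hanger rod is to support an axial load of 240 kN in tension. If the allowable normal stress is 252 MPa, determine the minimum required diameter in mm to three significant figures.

34.8 mm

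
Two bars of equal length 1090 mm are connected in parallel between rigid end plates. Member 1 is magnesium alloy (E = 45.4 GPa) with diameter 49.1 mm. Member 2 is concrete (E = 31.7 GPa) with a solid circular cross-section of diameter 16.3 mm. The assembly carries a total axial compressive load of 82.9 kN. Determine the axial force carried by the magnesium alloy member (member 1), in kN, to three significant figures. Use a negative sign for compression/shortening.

-77.0 kN

A_1 = 1893 mm².
A_2 = 208.7 mm².
Equal strain + equilibrium ⇒ each member carries load in proportion to AE: A₁E₁ = 85960000 N, A₂E₂ = 6615000 N, ΣAE = 92580000 N.
F₁ = P·A₁E₁/ΣAE = -82900·85960000/92580000 = -76980 N.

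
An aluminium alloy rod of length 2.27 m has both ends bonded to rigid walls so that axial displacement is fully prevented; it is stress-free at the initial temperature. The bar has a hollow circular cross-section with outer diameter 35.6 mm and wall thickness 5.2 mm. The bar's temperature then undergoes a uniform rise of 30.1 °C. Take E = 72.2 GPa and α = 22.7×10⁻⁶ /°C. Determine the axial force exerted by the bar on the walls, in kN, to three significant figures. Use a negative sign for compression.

-24.5 kN

Free thermal expansion αLΔT = 22.7e-6 · 2270 · 30.1 = 1.551 mm.
The walls impose strain ε = −(1.551)/2270 = -6.8327e-04; σ = Eε = 72200 · -6.8327e-04 = -49.33 MPa.
Wall reaction R = σ·A = -49.33·496.6 = -24500 N = -24.5 kN.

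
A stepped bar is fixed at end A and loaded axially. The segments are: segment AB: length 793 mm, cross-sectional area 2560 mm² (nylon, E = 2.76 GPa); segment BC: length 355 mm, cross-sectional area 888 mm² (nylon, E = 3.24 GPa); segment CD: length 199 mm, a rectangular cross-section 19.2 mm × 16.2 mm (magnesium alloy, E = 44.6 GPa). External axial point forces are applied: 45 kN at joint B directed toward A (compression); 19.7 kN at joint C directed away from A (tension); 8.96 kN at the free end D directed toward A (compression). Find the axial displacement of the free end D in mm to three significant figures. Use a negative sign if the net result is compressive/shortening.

-2.65 mm

Internal axial forces (sectioning from the free end, tension +): N_CD = -8.96 kN, N_BC = 10.74 kN, N_AB = -34.26 kN.
A_CD = 311 mm².
δ_AB = -34260·793/(2560·2760) = -3.845 mm
δ_BC = 10740·355/(888·3240) = 1.325 mm
δ_CD = -8960·199/(311·44600) = -0.1285 mm
δ = Σδ_i = -2.648 mm.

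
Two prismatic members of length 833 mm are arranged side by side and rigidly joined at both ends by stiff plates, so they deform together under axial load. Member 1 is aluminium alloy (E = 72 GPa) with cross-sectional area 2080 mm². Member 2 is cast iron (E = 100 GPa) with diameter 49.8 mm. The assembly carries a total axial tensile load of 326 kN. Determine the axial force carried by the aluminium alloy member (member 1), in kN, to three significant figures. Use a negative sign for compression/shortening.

A_2 = 1948 mm².
Equal strain + equilibrium ⇒ each member carries load in proportion to AE: A₁E₁ = 149800000 N, A₂E₂ = 194800000 N, ΣAE = 344500000 N.
F₁ = P·A₁E₁/ΣAE = 326000·149800000/344500000 = 141700 N.

142 kN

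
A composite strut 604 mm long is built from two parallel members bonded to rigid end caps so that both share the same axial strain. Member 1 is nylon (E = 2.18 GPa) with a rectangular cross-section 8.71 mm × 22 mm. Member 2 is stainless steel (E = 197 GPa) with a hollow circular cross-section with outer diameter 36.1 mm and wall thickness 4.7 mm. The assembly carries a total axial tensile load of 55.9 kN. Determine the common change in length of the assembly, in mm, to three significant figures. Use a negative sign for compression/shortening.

0.368 mm

A_1 = 191.6 mm².
A_2 = 463.6 mm².
Equal strain + equilibrium ⇒ each member carries load in proportion to AE: A₁E₁ = 417700 N, A₂E₂ = 91340000 N, ΣAE = 91750000 N.
δ = PL/ΣAE = 55900·604/91750000 = 0.368 mm.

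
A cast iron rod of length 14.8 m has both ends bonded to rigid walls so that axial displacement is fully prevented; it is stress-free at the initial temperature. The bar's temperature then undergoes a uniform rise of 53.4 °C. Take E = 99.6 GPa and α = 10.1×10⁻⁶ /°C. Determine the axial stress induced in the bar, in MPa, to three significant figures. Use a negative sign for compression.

-53.7 MPa

Free thermal expansion αLΔT = 10.1e-6 · 14800 · 53.4 = 7.982 mm.
The walls impose strain ε = −(7.982)/14800 = -5.3934e-04; σ = Eε = 99600 · -5.3934e-04 = -53.72 MPa.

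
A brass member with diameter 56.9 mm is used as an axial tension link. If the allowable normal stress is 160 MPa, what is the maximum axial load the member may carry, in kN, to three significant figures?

407 kN

A = 2543 mm².
P_max = σ_allow · A = 160 · 2543 = 406900 N = 406.9 kN.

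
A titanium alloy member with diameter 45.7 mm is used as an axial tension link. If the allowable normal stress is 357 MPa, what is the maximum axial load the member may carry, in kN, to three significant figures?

586 kN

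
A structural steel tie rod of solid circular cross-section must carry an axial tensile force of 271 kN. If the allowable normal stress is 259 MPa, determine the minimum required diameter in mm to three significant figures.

36.5 mm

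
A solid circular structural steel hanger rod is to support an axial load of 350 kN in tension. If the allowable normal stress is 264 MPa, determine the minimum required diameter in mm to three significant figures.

41.1 mm

Required area A ≥ P/σ_allow = 350000/264 = 1326 mm².
For a solid circular section, d ≥ √(4A/π) = 41.09 mm.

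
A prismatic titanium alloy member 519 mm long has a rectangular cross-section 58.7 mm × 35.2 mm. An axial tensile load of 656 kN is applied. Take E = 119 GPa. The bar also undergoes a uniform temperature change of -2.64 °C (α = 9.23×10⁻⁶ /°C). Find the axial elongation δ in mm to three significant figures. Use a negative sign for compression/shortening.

1.37 mm

A = 2066 mm².
δ_mech = NL/(AE) = 656000·519/(2066·119000) = 1.385 mm.
δ_thermal = αLΔT = 9.23e-6·519·-2.64 = -0.01265 mm.
δ = δ_mech + δ_thermal = 1.372 mm.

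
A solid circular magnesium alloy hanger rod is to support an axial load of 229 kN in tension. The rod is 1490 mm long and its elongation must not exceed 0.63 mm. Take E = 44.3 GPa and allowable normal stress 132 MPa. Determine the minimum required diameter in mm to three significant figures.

Required area A ≥ P/σ_allow = 229000/132 = 1735 mm².
For a solid circular section, d ≥ √(4A/π) = 47 mm.
Elongation limit: A ≥ PL/(Eδ_allow) = 229000·1490/(44300·0.63) = 12230 mm² ⇒ d ≥ 124.8 mm.
The elongation limit governs.

125 mm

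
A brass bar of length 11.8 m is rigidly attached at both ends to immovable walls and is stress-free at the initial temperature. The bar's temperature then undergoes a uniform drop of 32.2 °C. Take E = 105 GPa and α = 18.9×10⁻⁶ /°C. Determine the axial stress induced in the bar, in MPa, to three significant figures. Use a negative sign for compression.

63.9 MPa

Free thermal expansion αLΔT = 18.9e-6 · 11800 · -32.2 = -7.181 mm.
The walls impose strain ε = −(-7.181)/11800 = 6.0858e-04; σ = Eε = 105000 · 6.0858e-04 = 63.9 MPa.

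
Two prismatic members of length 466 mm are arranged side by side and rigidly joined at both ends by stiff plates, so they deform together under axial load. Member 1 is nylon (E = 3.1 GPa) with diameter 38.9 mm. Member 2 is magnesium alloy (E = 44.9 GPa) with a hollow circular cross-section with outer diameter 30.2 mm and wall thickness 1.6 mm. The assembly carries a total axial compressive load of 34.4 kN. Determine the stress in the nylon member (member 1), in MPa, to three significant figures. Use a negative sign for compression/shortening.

A_1 = 1188 mm².
A_2 = 143.8 mm².
Equal strain + equilibrium ⇒ each member carries load in proportion to AE: A₁E₁ = 3684000 N, A₂E₂ = 6455000 N, ΣAE = 10140000 N.
σ₁ = P·E₁/ΣAE = -34400·3100/10140000 = -10.52 MPa.

-10.5 MPa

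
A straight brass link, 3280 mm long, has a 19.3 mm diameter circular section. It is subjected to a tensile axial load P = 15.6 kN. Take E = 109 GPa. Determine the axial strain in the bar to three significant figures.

4.89e-04

A = 292.6 mm².
σ = N/A = 53.32 MPa; ε = σ/E = 53.32/109000 = 4.892e-04.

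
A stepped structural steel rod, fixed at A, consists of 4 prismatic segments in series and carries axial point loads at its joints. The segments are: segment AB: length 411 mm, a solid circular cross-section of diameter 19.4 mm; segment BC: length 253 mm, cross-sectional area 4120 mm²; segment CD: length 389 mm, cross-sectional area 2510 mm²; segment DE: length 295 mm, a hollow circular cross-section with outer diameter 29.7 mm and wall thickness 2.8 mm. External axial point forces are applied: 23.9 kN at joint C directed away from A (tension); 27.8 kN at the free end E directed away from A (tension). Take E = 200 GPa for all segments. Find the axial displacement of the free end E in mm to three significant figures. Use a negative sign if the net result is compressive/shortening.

0.570 mm

Internal axial forces (sectioning from the free end, tension +): N_DE = 27.8 kN, N_CD = 27.8 kN, N_BC = 51.7 kN, N_AB = 51.7 kN.
A_AB = 295.6 mm².
A_DE = 236.6 mm².
δ_AB = 51700·411/(295.6·200000) = 0.3594 mm
δ_BC = 51700·253/(4120·200000) = 0.01587 mm
δ_CD = 27800·389/(2510·200000) = 0.02154 mm
δ_DE = 27800·295/(236.6·200000) = 0.1733 mm
δ = Σδ_i = 0.5701 mm.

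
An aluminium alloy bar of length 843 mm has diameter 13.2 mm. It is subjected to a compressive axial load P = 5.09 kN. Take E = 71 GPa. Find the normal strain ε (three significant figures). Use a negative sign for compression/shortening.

-5.24e-04

A = 136.8 mm².
σ = N/A = -37.19 MPa; ε = σ/E = -37.19/71000 = -5.239e-04.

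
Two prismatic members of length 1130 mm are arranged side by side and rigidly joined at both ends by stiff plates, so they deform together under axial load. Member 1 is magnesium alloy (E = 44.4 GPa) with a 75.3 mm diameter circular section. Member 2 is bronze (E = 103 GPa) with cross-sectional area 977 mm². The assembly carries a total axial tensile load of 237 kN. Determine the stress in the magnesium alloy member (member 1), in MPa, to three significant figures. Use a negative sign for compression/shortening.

A_1 = 4453 mm².
Equal strain + equilibrium ⇒ each member carries load in proportion to AE: A₁E₁ = 197700000 N, A₂E₂ = 100600000 N, ΣAE = 298400000 N.
σ₁ = P·E₁/ΣAE = 237000·44400/298400000 = 35.27 MPa.

35.3 MPa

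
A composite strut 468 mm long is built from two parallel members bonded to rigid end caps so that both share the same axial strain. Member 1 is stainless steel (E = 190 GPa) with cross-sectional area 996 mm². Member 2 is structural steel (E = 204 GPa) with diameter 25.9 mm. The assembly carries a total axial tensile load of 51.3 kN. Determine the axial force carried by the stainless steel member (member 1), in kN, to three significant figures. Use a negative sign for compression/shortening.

A_2 = 526.9 mm².
Equal strain + equilibrium ⇒ each member carries load in proportion to AE: A₁E₁ = 189200000 N, A₂E₂ = 107500000 N, ΣAE = 296700000 N.
F₁ = P·A₁E₁/ΣAE = 51300·189200000/296700000 = 32720 N.

32.7 kN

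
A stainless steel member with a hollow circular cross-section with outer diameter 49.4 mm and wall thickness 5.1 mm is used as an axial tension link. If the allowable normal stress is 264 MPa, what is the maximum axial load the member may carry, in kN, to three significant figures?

A = 709.8 mm².
P_max = σ_allow · A = 264 · 709.8 = 187400 N = 187.4 kN.

187 kN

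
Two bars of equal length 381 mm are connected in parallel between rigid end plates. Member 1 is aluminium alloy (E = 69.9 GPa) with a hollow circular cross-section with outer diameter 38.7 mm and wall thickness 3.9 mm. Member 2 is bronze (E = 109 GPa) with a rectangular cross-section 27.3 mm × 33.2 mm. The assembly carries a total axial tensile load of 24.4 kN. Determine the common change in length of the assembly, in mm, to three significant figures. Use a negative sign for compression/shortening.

A_1 = 426.4 mm².
A_2 = 906.4 mm².
Equal strain + equilibrium ⇒ each member carries load in proportion to AE: A₁E₁ = 29800000 N, A₂E₂ = 98790000 N, ΣAE = 128600000 N.
δ = PL/ΣAE = 24400·381/128600000 = 0.07229 mm.

0.0723 mm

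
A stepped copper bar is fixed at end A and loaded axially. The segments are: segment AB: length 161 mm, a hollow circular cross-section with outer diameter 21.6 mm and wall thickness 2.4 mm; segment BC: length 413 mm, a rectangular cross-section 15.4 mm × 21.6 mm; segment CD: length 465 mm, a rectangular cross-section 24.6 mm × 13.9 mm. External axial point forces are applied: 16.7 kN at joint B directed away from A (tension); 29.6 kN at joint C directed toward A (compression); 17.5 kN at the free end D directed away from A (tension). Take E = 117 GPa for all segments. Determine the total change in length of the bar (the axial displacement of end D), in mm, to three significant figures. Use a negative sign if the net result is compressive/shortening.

0.119 mm

Internal axial forces (sectioning from the free end, tension +): N_CD = 17.5 kN, N_BC = -12.1 kN, N_AB = 4.6 kN.
A_AB = 144.8 mm².
A_BC = 332.6 mm².
A_CD = 341.9 mm².
δ_AB = 4600·161/(144.8·117000) = 0.04373 mm
δ_BC = -12100·413/(332.6·117000) = -0.1284 mm
δ_CD = 17500·465/(341.9·117000) = 0.2034 mm
δ = Σδ_i = 0.1187 mm.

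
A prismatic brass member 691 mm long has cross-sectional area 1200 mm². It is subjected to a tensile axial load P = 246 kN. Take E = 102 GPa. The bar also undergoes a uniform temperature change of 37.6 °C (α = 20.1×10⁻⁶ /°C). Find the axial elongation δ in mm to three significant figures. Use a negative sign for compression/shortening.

1.91 mm

δ_mech = NL/(AE) = 246000·691/(1200·102000) = 1.389 mm.
δ_thermal = αLΔT = 20.1e-6·691·37.6 = 0.5222 mm.
δ = δ_mech + δ_thermal = 1.911 mm.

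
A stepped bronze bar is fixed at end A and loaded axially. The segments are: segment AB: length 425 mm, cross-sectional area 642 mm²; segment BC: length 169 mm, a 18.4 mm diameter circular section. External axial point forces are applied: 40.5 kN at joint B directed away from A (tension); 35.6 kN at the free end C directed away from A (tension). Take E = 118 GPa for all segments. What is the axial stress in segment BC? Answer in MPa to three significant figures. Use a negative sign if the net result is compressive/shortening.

134 MPa

Internal axial forces (sectioning from the free end, tension +): N_BC = 35.6 kN, N_AB = 76.1 kN.
A_BC = 265.9 mm².
σ_BC = N_BC/A_BC = 35600/265.9 = 133.9 MPa.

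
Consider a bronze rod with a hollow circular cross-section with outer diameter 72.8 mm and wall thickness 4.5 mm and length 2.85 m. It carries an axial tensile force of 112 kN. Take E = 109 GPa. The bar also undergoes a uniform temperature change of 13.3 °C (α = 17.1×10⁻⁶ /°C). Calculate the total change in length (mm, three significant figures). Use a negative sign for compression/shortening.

3.68 mm

A = 965.6 mm².
δ_mech = NL/(AE) = 112000·2850/(965.6·109000) = 3.033 mm.
δ_thermal = αLΔT = 17.1e-6·2850·13.3 = 0.6482 mm.
δ = δ_mech + δ_thermal = 3.681 mm.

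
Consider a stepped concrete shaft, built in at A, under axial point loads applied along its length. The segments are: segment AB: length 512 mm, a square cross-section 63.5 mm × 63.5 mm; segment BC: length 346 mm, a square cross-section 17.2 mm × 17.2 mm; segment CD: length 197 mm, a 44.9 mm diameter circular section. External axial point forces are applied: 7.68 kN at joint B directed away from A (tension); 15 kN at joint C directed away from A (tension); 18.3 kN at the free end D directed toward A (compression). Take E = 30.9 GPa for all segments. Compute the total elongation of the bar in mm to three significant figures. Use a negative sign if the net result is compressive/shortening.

-0.181 mm

Internal axial forces (sectioning from the free end, tension +): N_CD = -18.3 kN, N_BC = -3.3 kN, N_AB = 4.38 kN.
A_AB = 4032 mm².
A_BC = 295.8 mm².
A_CD = 1583 mm².
δ_AB = 4380·512/(4032·30900) = 0.018 mm
δ_BC = -3300·346/(295.8·30900) = -0.1249 mm
δ_CD = -18300·197/(1583·30900) = -0.07368 mm
δ = Σδ_i = -0.1806 mm.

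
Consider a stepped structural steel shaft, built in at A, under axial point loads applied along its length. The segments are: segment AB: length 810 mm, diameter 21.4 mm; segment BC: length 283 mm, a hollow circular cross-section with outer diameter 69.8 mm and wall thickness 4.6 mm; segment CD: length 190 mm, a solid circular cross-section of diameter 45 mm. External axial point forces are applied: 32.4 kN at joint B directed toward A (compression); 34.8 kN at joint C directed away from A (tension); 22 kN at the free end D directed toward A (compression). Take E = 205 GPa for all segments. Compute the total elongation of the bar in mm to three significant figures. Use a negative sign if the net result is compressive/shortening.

Internal axial forces (sectioning from the free end, tension +): N_CD = -22 kN, N_BC = 12.8 kN, N_AB = -19.6 kN.
A_AB = 359.7 mm².
A_BC = 942.2 mm².
A_CD = 1590 mm².
δ_AB = -19600·810/(359.7·205000) = -0.2153 mm
δ_BC = 12800·283/(942.2·205000) = 0.01875 mm
δ_CD = -22000·190/(1590·205000) = -0.01282 mm
δ = Σδ_i = -0.2094 mm.

-0.209 mm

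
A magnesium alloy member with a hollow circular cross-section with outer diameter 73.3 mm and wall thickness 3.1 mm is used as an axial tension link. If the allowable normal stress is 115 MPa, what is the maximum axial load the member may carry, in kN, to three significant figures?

78.6 kN

A = 683.7 mm².
P_max = σ_allow · A = 115 · 683.7 = 78620 N = 78.62 kN.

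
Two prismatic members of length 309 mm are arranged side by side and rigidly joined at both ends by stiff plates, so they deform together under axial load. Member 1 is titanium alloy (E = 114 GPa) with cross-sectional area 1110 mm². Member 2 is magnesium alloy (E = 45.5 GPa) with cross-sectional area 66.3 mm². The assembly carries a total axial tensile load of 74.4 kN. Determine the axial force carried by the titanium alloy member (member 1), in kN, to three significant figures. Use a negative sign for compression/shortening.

Equal strain + equilibrium ⇒ each member carries load in proportion to AE: A₁E₁ = 126500000 N, A₂E₂ = 3017000 N, ΣAE = 129600000 N.
F₁ = P·A₁E₁/ΣAE = 74400·126500000/129600000 = 72670 N.

72.7 kN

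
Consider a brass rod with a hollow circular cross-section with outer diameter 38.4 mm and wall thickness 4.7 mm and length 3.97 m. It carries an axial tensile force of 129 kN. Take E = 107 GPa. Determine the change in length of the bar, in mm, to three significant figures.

9.62 mm

A = 497.6 mm².
δ_mech = NL/(AE) = 129000·3970/(497.6·107000) = 9.619 mm.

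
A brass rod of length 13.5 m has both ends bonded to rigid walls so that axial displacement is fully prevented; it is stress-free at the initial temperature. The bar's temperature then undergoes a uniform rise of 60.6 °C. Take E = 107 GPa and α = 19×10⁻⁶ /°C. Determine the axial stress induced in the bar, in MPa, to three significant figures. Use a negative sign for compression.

-123 MPa

Free thermal expansion αLΔT = 19e-6 · 13500 · 60.6 = 15.54 mm.
The walls impose strain ε = −(15.54)/13500 = -1.1514e-03; σ = Eε = 107000 · -1.1514e-03 = -123.2 MPa.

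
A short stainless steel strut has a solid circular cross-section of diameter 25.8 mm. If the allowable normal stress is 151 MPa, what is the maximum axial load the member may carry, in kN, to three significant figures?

78.9 kN

A = 522.8 mm².
P_max = σ_allow · A = 151 · 522.8 = 78940 N = 78.94 kN.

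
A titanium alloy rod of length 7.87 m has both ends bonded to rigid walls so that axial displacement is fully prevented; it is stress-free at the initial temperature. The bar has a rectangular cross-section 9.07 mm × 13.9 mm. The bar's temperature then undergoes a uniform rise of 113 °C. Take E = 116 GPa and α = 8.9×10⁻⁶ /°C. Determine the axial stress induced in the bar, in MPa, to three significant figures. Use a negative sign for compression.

Free thermal expansion αLΔT = 8.9e-6 · 7870 · 113 = 7.915 mm.
The walls impose strain ε = −(7.915)/7870 = -1.0057e-03; σ = Eε = 116000 · -1.0057e-03 = -116.7 MPa.

-117 MPa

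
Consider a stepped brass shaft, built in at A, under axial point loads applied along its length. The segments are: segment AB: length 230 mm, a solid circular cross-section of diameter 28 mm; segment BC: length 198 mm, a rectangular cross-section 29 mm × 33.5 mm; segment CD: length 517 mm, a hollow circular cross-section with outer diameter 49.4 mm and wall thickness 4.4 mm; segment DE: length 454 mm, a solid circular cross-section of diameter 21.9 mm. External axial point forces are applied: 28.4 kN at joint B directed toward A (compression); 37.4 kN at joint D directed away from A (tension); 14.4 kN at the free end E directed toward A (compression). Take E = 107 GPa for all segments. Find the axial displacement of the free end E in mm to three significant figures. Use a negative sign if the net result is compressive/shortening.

Internal axial forces (sectioning from the free end, tension +): N_DE = -14.4 kN, N_CD = 23 kN, N_BC = 23 kN, N_AB = -5.4 kN.
A_AB = 615.8 mm².
A_BC = 971.5 mm².
A_CD = 622 mm².
A_DE = 376.7 mm².
δ_AB = -5400·230/(615.8·107000) = -0.01885 mm
δ_BC = 23000·198/(971.5·107000) = 0.04381 mm
δ_CD = 23000·517/(622·107000) = 0.1787 mm
δ_DE = -14400·454/(376.7·107000) = -0.1622 mm
δ = Σδ_i = 0.04141 mm.

0.0414 mm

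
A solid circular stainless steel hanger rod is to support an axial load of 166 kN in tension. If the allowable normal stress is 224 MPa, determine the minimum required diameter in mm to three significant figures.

30.7 mm

Required area A ≥ P/σ_allow = 166000/224 = 741.1 mm².
For a solid circular section, d ≥ √(4A/π) = 30.72 mm.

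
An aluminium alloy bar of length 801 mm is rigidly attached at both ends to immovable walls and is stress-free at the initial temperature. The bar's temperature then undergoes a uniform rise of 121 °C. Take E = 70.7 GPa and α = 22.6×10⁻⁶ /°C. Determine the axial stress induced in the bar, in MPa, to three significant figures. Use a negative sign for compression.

Free thermal expansion αLΔT = 22.6e-6 · 801 · 121 = 2.19 mm.
The walls impose strain ε = −(2.19)/801 = -2.7346e-03; σ = Eε = 70700 · -2.7346e-03 = -193.3 MPa.

-193 MPa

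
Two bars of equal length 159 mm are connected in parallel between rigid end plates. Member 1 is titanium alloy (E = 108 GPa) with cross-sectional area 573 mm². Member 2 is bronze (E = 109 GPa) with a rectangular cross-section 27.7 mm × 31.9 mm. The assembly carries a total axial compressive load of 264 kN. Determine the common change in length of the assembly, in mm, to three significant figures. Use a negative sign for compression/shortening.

-0.265 mm

A_2 = 883.6 mm².
Equal strain + equilibrium ⇒ each member carries load in proportion to AE: A₁E₁ = 61880000 N, A₂E₂ = 96320000 N, ΣAE = 158200000 N.
δ = PL/ΣAE = -264000·159/158200000 = -0.2653 mm.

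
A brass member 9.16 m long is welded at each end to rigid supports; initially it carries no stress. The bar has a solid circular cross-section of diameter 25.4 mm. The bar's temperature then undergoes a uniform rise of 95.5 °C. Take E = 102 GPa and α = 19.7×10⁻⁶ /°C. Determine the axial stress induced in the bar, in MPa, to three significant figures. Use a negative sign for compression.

Free thermal expansion αLΔT = 19.7e-6 · 9160 · 95.5 = 17.23 mm.
The walls impose strain ε = −(17.23)/9160 = -1.8813e-03; σ = Eε = 102000 · -1.8813e-03 = -191.9 MPa.

-192 MPa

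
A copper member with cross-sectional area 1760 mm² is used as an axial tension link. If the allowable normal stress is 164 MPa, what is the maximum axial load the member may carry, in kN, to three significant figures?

289 kN

P_max = σ_allow · A = 164 · 1760 = 288600 N = 288.6 kN.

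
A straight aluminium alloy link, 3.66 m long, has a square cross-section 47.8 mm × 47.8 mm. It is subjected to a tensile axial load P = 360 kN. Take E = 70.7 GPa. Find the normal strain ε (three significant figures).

A = 2285 mm².
σ = N/A = 157.6 MPa; ε = σ/E = 157.6/70700 = 2.229e-03.

0.00223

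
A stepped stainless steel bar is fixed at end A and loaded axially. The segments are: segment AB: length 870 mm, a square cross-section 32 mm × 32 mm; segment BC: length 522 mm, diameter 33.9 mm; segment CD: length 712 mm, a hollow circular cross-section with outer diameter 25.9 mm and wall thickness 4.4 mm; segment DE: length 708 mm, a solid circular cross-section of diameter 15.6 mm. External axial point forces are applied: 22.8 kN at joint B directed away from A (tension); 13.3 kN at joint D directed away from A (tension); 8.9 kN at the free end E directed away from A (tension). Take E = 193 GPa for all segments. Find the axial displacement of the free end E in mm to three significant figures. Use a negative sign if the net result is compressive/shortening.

0.711 mm

Internal axial forces (sectioning from the free end, tension +): N_DE = 8.9 kN, N_CD = 22.2 kN, N_BC = 22.2 kN, N_AB = 45 kN.
A_AB = 1024 mm².
A_BC = 902.6 mm².
A_CD = 297.2 mm².
A_DE = 191.1 mm².
δ_AB = 45000·870/(1024·193000) = 0.1981 mm
δ_BC = 22200·522/(902.6·193000) = 0.06652 mm
δ_CD = 22200·712/(297.2·193000) = 0.2756 mm
δ_DE = 8900·708/(191.1·193000) = 0.1708 mm
δ = Σδ_i = 0.711 mm.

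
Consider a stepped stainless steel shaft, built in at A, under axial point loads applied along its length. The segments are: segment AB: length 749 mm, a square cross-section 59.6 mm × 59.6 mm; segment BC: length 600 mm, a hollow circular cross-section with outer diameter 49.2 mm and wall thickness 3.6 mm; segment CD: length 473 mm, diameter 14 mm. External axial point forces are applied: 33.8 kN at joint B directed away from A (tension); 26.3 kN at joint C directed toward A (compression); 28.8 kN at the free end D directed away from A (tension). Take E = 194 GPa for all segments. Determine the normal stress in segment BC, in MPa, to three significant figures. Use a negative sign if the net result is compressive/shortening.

4.85 MPa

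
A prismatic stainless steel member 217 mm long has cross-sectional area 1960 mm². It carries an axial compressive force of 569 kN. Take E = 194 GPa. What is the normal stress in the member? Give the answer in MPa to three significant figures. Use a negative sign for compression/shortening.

-290 MPa

σ = N/A = -569000/1960 = -290.3 MPa.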